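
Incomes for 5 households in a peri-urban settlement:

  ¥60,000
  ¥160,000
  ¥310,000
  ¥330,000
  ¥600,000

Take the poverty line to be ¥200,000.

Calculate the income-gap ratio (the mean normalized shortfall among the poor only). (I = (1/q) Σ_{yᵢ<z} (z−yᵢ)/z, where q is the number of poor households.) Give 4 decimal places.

Poor units: ¥60,000, ¥160,000 (q = 2 of N = 5).
Relative gaps: 0.7000, 0.2000; sum = 0.900000.
The income-gap ratio divides by q (the poor only): 0.900000 / 2 = 0.4500.

0.4500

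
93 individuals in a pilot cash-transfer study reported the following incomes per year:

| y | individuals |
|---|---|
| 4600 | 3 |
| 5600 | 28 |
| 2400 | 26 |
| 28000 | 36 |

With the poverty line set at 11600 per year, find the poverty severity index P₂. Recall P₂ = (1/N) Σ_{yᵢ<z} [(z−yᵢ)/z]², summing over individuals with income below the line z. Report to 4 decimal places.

0.2681

Incomes under z: 26×2400, 3×4600, 28×5600 (q = 57 of N = 93).
Shortfall ratios: (11600−2400)/11600 = 0.7931 (×26); (11600−4600)/11600 = 0.6034 (×3); (11600−5600)/11600 = 0.5172 (×28).
Squared: 0.6290 (×26); 0.3641 (×3); 0.2675 (×28).
Sum = 24.937872; P₂ = 24.937872 / 93 = 0.2681.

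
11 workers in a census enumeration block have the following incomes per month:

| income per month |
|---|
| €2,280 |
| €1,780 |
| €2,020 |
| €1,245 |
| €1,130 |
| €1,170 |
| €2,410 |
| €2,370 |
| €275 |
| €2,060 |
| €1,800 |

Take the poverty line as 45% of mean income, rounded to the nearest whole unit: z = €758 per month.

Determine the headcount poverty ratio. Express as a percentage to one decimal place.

1 of the 11 workers have income below €758.
H = 1/11 = 9.1%.

9.1%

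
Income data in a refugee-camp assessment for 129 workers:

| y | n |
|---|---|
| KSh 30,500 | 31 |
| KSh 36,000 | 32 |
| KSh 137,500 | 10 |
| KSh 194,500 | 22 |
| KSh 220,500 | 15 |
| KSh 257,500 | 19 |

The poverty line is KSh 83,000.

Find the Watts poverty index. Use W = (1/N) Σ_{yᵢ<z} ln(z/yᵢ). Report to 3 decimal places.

Below the line: 31×KSh 30,500, 32×KSh 36,000 (q = 63 of N = 129).
Log gaps: ln(83000/30500) = 1.0011 (×31); ln(83000/36000) = 0.8353 (×32).
W = 57.764825 / 129 = 0.448.

0.448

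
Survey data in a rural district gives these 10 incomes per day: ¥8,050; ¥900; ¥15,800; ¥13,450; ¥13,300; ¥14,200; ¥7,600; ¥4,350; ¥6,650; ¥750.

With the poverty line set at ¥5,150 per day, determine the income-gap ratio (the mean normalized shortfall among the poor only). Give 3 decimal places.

Below z: ¥750, ¥900, ¥4,350 (q = 3 of N = 10).
Relative gaps: 0.8544, 0.8252, 0.1553; sum = 1.834951.
I averages over the q = 3 poor units only: 1.834951 / 3 = 0.612.

0.612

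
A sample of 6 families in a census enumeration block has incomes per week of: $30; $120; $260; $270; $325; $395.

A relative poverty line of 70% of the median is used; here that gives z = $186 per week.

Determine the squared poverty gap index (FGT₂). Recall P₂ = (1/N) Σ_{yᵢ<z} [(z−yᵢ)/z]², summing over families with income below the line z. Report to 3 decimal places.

0.138

Poor units: $30, $120 (q = 2 of N = 6).
Relative gaps: (186−30)/186 = 0.8387; (186−120)/186 = 0.3548.
Squared: 0.7034; 0.1259.
Sum = 0.829344; P₂ = 0.829344 / 6 = 0.138.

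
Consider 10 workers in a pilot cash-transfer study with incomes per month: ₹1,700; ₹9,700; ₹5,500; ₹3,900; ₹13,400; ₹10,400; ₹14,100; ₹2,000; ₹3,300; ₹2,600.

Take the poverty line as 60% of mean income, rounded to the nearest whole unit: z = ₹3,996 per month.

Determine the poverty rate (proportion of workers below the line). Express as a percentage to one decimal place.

5 of the 10 workers have income below ₹3,996.
H = 5/10 = 50.0%.

50.0%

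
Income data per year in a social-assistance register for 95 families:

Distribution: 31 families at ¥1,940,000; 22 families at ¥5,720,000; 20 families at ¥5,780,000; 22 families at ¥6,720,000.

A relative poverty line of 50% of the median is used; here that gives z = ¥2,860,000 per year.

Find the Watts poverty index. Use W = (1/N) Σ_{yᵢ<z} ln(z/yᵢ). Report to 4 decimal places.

0.1267

Below the line: 31×¥1,940,000 (q = 31 of N = 95).
ln(z/y) terms: ln(2860000/1940000) = 0.3881 (×31).
W = 12.032143 / 95 = 0.1267.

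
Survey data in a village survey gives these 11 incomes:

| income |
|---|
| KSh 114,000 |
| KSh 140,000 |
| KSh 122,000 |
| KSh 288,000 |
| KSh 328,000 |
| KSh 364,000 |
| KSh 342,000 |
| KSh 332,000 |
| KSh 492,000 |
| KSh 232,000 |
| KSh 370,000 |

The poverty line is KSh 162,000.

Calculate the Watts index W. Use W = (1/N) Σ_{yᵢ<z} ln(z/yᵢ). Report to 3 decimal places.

0.071

Below z: KSh 114,000, KSh 122,000, KSh 140,000 (q = 3 of N = 11).
Log shortfalls: ln(162000/114000) = 0.3514; ln(162000/122000) = 0.2836; ln(162000/140000) = 0.1460.
W = 0.780927 / 11 = 0.071.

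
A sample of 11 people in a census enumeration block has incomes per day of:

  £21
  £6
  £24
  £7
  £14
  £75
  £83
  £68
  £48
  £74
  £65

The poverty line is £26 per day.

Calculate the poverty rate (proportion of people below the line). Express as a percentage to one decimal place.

5 of the 11 people have income below £26.
H = 5/11 = 45.5%.

45.5%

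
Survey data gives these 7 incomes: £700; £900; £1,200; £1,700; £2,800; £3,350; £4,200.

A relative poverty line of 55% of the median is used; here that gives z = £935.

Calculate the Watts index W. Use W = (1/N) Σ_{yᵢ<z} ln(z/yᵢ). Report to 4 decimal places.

Incomes under z: £700, £900 (q = 2 of N = 7).
Log shortfalls: ln(935/700) = 0.2895; ln(935/900) = 0.0382.
W = 0.327618 / 7 = 0.0468.

0.0468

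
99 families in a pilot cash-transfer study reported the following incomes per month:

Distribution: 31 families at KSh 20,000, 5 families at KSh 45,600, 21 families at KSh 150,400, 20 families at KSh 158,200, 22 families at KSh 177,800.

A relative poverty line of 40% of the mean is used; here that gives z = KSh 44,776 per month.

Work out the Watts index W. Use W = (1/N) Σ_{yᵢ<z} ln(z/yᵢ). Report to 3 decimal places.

Below the line: 31×KSh 20,000 (q = 31 of N = 99).
Log gaps: ln(44776/20000) = 0.8059 (×31).
W = 24.984140 / 99 = 0.252.

0.252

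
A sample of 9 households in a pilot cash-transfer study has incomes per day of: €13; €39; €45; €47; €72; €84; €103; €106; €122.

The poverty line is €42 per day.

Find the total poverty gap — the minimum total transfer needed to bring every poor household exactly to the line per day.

€32

Incomes under z: €13, €39 (q = 2 of N = 9).
Individual gaps: 42−13 = 29; 42−39 = 3.
Aggregate gap = €32.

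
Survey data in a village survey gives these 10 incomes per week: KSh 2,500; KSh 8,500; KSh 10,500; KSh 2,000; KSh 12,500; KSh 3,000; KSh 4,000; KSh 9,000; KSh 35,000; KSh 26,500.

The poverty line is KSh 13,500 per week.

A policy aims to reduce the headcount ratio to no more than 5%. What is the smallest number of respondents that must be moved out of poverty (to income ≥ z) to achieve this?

8

Currently q = 8 of N = 10 are below the line (H = 0.800).
A headcount ratio of at most 5% allows at most ⌊0.05 × 10⌋ = 0 poor respondents.
So at least 8 − 0 = 8 must be lifted.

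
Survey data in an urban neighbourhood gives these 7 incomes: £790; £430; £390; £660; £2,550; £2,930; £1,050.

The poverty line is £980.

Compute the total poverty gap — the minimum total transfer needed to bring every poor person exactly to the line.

Below the line: £390, £430, £660, £790 (q = 4 of N = 7).
Individual gaps: 980−390 = 590; 980−430 = 550; 980−660 = 320; 980−790 = 190.
Aggregate gap = £1,650.

£1,650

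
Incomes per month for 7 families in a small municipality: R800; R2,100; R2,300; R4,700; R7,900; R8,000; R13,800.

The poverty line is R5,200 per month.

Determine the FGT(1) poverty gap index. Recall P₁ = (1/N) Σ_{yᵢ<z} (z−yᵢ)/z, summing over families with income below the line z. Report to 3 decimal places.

0.299

Incomes under z: R800, R2,100, R2,300, R4,700 (q = 4 of N = 7).
Gap ratios (z−y)/z: (5200−800)/5200 = 0.8462; (5200−2100)/5200 = 0.5962; (5200−2300)/5200 = 0.5577; (5200−4700)/5200 = 0.0962.
Σ = 2.096154. Dividing by the full population N = 7 gives P₁ = 0.299.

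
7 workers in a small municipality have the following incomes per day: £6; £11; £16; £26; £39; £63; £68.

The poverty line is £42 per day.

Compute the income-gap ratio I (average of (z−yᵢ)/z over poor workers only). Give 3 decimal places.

Poor units: £6, £11, £16, £26, £39 (q = 5 of N = 7).
Relative gaps: 0.8571, 0.7381, 0.6190, 0.3810, 0.0714; sum = 2.666667.
The income-gap ratio divides by q (the poor only): 2.666667 / 5 = 0.533.

0.533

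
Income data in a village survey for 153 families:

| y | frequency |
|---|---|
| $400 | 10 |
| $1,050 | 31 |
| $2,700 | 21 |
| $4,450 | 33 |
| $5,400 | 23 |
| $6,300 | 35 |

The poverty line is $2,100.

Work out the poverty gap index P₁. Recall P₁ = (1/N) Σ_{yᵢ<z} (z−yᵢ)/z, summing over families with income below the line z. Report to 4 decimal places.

Below z: 10×$400, 31×$1,050 (q = 41 of N = 153).
Shortfall ratios: (2100−400)/2100 = 0.8095 (×10); (2100−1050)/2100 = 0.5000 (×31).
Σ = 23.595238. Dividing by the full population N = 153 gives P₁ = 0.1542.

0.1542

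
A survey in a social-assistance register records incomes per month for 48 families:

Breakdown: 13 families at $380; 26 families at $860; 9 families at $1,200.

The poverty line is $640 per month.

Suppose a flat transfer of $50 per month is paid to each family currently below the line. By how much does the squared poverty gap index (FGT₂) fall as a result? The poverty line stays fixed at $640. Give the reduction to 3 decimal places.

Before: below the line — 13×$380; squared poverty gap index (FGT₂) = 0.04470.
After the $50 transfer: below the line — 13×$430; squared poverty gap index (FGT₂) = 0.02916.
Reduction = 0.04470 − 0.02916 = 0.016.

0.016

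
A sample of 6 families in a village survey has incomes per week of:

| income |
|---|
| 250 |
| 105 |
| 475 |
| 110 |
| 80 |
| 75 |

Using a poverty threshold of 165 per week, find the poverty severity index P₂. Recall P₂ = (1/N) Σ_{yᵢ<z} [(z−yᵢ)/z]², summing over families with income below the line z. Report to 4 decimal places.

Below z: 75, 80, 105, 110 (q = 4 of N = 6).
Shortfall ratios: (165−75)/165 = 0.5455; (165−80)/165 = 0.5152; (165−105)/165 = 0.3636; (165−110)/165 = 0.3333.
Squared: 0.2975; 0.2654; 0.1322; 0.1111.
Sum = 0.806244; P₂ = 0.806244 / 6 = 0.1344.

0.1344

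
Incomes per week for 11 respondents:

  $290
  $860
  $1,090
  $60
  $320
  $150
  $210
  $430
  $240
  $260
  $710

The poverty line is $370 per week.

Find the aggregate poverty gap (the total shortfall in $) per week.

$1,060

Below z: $60, $150, $210, $240, $260, $290, $320 (q = 7 of N = 11).
Individual gaps: 370−60 = 310; 370−150 = 220; 370−210 = 160; 370−240 = 130; 370−260 = 110; 370−290 = 80; 370−320 = 50.
Aggregate gap = $1,060.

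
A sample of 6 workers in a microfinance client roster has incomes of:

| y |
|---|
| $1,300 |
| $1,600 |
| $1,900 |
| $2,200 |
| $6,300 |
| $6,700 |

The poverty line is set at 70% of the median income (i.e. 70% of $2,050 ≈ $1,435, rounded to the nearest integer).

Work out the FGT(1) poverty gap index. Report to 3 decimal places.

0.016

Below the line: $1,300 (q = 1 of N = 6).
Relative gaps: (1435−1300)/1435 = 0.0941.
Σ = 0.094077. Dividing by the full population N = 6 gives P₁ = 0.016.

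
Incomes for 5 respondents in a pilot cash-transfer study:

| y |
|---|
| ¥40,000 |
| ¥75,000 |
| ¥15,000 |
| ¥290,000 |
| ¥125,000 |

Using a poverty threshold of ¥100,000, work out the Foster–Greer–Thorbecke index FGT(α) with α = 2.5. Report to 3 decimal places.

0.195

Below the line: ¥15,000, ¥40,000, ¥75,000 (q = 3 of N = 5).
Normalized shortfalls: (100000−15000)/100000 = 0.8500; (100000−40000)/100000 = 0.6000; (100000−75000)/100000 = 0.2500.
Raised to α = 2.5: 0.66611; 0.27885; 0.03125.
Sum = 0.976217; FGT(2.5) = 0.976217 / 5 = 0.195.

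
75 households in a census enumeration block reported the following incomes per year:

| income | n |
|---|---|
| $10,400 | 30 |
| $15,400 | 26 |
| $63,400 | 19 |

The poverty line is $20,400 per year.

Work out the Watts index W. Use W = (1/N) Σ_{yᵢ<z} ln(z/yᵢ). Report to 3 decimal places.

Below the line: 30×$10,400, 26×$15,400 (q = 56 of N = 75).
ln(z/y) terms: ln(20400/10400) = 0.6737 (×30); ln(20400/15400) = 0.2812 (×26).
W = 27.522225 / 75 = 0.367.

0.367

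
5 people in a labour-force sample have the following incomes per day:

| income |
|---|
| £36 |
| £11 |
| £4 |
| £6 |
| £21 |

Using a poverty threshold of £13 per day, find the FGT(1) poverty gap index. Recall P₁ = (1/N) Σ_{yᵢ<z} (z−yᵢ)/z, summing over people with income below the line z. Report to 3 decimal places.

0.277

Incomes under z: £4, £6, £11 (q = 3 of N = 5).
Normalized shortfalls: (13−4)/13 = 0.6923; (13−6)/13 = 0.5385; (13−11)/13 = 0.1538.
Sum of shortfalls = 1.384615; P₁ averages over all N: 1.384615 / 5 = 0.277.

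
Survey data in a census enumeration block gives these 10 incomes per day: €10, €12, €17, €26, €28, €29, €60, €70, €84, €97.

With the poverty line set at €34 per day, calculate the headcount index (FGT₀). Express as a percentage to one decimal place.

6 of the 10 individuals have income below €34.
H = 6/10 = 60.0%.

60.0%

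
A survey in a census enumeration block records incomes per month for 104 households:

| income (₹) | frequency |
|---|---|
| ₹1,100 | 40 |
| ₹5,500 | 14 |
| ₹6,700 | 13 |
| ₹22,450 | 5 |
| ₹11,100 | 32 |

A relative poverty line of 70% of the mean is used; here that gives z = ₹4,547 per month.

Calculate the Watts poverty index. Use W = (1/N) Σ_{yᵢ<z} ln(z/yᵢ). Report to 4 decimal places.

Below z: 40×₹1,100 (q = 40 of N = 104).
Log shortfalls: ln(4547/1100) = 1.4192 (×40).
W = 56.766300 / 104 = 0.5458.

0.5458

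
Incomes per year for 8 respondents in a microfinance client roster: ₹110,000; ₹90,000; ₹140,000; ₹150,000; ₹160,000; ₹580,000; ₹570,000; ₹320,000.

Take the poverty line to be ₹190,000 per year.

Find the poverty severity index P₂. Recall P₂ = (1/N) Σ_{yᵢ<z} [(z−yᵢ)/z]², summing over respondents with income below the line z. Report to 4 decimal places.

0.0741

Below the line: ₹90,000, ₹110,000, ₹140,000, ₹150,000, ₹160,000 (q = 5 of N = 8).
Shortfall ratios: (190000−90000)/190000 = 0.5263; (190000−110000)/190000 = 0.4211; (190000−140000)/190000 = 0.2632; (190000−150000)/190000 = 0.2105; (190000−160000)/190000 = 0.1579.
Squared: 0.2770; 0.1773; 0.0693; 0.0443; 0.0249.
Sum = 0.592798; P₂ = 0.592798 / 8 = 0.0741.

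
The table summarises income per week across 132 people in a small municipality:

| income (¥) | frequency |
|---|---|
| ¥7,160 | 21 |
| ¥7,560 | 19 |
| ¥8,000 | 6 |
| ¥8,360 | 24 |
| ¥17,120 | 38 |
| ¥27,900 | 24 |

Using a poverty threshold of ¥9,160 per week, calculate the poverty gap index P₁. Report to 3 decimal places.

0.082

Below the line: 21×¥7,160, 19×¥7,560, 6×¥8,000, 24×¥8,360 (q = 70 of N = 132).
Gap ratios (z−y)/z: (9160−7160)/9160 = 0.2183 (×21); (9160−7560)/9160 = 0.1747 (×19); (9160−8000)/9160 = 0.1266 (×6); (9160−8360)/9160 = 0.0873 (×24).
Sum of shortfalls = 10.759825; P₁ averages over all N: 10.759825 / 132 = 0.082.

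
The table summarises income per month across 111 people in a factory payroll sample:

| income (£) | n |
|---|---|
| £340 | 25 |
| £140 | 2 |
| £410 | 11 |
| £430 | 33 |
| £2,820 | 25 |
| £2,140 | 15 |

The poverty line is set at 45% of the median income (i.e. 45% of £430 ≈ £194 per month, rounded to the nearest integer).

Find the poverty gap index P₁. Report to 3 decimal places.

0.005

Poor units: 2×£140 (q = 2 of N = 111).
Normalized shortfalls: (194−140)/194 = 0.2784 (×2).
Sum of shortfalls = 0.556701; P₁ averages over all N: 0.556701 / 111 = 0.005.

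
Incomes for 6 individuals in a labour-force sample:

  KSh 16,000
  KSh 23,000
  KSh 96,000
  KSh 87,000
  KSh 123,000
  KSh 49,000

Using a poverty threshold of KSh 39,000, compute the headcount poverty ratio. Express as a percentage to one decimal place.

33.3%

2 of the 6 individuals have income below KSh 39,000.
H = 2/6 = 33.3%.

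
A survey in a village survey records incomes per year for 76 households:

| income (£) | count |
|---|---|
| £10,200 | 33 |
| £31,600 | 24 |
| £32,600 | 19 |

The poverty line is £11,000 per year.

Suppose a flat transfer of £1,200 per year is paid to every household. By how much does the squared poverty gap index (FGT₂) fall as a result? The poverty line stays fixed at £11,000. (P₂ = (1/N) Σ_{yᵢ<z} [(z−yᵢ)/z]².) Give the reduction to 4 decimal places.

0.0023

Before: below the line — 33×£10,200; squared poverty gap index (FGT₂) = 0.002297.
After the £1,200 transfer: below the line — none; squared poverty gap index (FGT₂) = 0.000000.
Reduction = 0.002297 − 0.000000 = 0.0023.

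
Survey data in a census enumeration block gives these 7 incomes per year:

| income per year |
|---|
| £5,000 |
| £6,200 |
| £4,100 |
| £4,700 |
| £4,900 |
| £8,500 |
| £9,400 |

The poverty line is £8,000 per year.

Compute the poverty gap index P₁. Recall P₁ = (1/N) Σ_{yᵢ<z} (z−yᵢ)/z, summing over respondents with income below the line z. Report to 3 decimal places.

0.270

Below z: £4,100, £4,700, £4,900, £5,000, £6,200 (q = 5 of N = 7).
Gap ratios (z−y)/z: (8000−4100)/8000 = 0.4875; (8000−4700)/8000 = 0.4125; (8000−4900)/8000 = 0.3875; (8000−5000)/8000 = 0.3750; (8000−6200)/8000 = 0.2250.
Σ = 1.887500. Dividing by the full population N = 7 gives P₁ = 0.270.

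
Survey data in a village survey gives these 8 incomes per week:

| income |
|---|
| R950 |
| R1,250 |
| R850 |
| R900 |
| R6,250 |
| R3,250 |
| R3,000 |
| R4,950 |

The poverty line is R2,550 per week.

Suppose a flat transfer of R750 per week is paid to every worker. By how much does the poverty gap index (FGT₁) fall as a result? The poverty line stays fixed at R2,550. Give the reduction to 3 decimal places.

0.147

Before: below the line — R850, R900, R950, R1,250; poverty gap index (FGT₁) = 0.30637.
After the R750 transfer: below the line — R1,600, R1,650, R1,700, R2,000; poverty gap index (FGT₁) = 0.15931.
Reduction = 0.30637 − 0.15931 = 0.147.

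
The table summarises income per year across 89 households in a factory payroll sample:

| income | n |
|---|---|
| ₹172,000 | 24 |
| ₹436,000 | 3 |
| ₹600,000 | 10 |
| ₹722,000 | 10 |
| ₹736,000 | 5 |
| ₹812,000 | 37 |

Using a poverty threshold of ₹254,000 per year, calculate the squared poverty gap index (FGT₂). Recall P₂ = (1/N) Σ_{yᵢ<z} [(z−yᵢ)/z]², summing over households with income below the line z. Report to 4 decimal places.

Below the line: 24×₹172,000 (q = 24 of N = 89).
Gap ratios (z−y)/z: (254000−172000)/254000 = 0.3228 (×24).
Squared: 0.1042 (×24).
Sum = 2.501333; P₂ = 2.501333 / 89 = 0.0281.

0.0281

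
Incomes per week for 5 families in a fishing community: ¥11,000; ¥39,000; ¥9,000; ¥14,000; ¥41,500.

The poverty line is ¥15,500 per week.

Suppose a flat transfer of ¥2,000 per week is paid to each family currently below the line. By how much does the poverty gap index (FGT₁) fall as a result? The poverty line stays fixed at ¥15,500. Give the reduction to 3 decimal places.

0.071

Before: below the line — ¥9,000, ¥11,000, ¥14,000; poverty gap index (FGT₁) = 0.16129.
After the ¥2,000 transfer: below the line — ¥11,000, ¥13,000; poverty gap index (FGT₁) = 0.09032.
Reduction = 0.16129 − 0.09032 = 0.071.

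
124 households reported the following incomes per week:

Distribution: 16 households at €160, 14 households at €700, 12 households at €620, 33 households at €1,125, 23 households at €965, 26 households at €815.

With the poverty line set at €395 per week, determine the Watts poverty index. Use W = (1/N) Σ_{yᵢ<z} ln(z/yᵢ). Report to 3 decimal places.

Below the line: 16×€160 (q = 16 of N = 124).
Log shortfalls: ln(395/160) = 0.9037 (×16).
W = 14.459391 / 124 = 0.117.

0.117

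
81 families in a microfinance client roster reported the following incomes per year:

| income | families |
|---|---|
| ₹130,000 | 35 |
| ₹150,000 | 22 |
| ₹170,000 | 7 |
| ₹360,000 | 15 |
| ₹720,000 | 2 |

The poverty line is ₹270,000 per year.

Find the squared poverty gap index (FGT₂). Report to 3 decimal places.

0.182

Incomes under z: 35×₹130,000, 22×₹150,000, 7×₹170,000 (q = 64 of N = 81).
Normalized shortfalls: (270000−130000)/270000 = 0.5185 (×35); (270000−150000)/270000 = 0.4444 (×22); (270000−170000)/270000 = 0.3704 (×7).
Squared: 0.2689 (×35); 0.1975 (×22); 0.1372 (×7).
Sum = 14.716049; P₂ = 14.716049 / 81 = 0.182.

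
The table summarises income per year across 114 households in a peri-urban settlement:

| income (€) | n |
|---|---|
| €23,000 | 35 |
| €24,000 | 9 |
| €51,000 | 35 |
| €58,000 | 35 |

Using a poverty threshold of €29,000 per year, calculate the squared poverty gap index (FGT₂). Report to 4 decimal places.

0.0155

Below z: 35×€23,000, 9×€24,000 (q = 44 of N = 114).
Shortfall ratios: (29000−23000)/29000 = 0.2069 (×35); (29000−24000)/29000 = 0.1724 (×9).
Squared: 0.0428 (×35); 0.0297 (×9).
Sum = 1.765755; P₂ = 1.765755 / 114 = 0.0155.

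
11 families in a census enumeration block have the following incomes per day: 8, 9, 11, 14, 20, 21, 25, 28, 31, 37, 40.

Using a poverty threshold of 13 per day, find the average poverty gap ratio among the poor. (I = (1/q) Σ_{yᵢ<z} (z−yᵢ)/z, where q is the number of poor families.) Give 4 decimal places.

Below z: 8, 9, 11 (q = 3 of N = 11).
Relative gaps: 0.3846, 0.3077, 0.1538; sum = 0.846154.
I averages over the q = 3 poor units only: 0.846154 / 3 = 0.2821.

0.2821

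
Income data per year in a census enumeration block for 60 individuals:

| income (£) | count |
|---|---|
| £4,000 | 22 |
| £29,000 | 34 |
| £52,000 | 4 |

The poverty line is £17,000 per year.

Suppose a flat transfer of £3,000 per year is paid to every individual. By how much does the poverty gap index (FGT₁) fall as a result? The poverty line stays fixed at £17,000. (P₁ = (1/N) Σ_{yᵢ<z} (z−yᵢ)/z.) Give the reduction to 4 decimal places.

0.0647

Before: below the line — 22×£4,000; poverty gap index (FGT₁) = 0.280392.
After the £3,000 transfer: below the line — 22×£7,000; poverty gap index (FGT₁) = 0.215686.
Reduction = 0.280392 − 0.215686 = 0.0647.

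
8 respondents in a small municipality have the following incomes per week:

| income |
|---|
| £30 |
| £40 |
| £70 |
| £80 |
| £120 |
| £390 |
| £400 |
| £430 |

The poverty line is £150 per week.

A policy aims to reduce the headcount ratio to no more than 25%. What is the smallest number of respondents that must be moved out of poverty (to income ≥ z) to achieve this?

5 of the 8 respondents are poor, so H = 5/8 = 0.625.
A headcount ratio of at most 25% allows at most ⌊0.25 × 8⌋ = 2 poor respondents.
So at least 5 − 2 = 3 must be lifted.

3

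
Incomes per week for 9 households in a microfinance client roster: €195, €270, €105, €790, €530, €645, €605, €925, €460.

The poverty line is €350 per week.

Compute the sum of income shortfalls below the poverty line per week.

€480

Below z: €105, €195, €270 (q = 3 of N = 9).
Individual gaps: 350−105 = 245; 350−195 = 155; 350−270 = 80.
Aggregate gap = €480.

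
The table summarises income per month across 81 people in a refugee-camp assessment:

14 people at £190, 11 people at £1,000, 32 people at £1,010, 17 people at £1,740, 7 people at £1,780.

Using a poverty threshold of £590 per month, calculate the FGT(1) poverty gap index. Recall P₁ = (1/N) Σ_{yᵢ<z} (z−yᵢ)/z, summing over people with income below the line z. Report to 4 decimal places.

Below z: 14×£190 (q = 14 of N = 81).
Gap ratios (z−y)/z: (590−190)/590 = 0.6780 (×14).
Σ = 9.491525. Dividing by the full population N = 81 gives P₁ = 0.1172.

0.1172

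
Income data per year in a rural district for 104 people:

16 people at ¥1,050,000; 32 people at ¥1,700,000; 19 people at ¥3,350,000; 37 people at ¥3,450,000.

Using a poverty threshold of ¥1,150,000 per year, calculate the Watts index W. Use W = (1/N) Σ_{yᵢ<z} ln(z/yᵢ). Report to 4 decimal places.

0.0140

Below the line: 16×¥1,050,000 (q = 16 of N = 104).
ln(z/y) terms: ln(1150000/1050000) = 0.0910 (×16).
W = 1.455548 / 104 = 0.0140.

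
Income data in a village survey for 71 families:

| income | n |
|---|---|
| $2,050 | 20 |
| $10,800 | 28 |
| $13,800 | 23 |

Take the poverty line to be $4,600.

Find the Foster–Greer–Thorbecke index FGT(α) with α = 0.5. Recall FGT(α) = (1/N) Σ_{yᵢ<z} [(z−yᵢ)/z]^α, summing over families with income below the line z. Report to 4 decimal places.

0.2097

Poor units: 20×$2,050 (q = 20 of N = 71).
Normalized shortfalls: (4600−2050)/4600 = 0.5543 (×20).
Raised to α = 0.5: 0.74455 (×20).
Sum = 14.890908; FGT(0.5) = 14.890908 / 71 = 0.2097.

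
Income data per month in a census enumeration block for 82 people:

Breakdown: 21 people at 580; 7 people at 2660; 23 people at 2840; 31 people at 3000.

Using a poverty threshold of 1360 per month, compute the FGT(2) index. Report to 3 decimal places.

Incomes under z: 21×580 (q = 21 of N = 82).
Shortfall ratios: (1360−580)/1360 = 0.5735 (×21).
Squared: 0.3289 (×21).
Sum = 6.907656; P₂ = 6.907656 / 82 = 0.084.

0.084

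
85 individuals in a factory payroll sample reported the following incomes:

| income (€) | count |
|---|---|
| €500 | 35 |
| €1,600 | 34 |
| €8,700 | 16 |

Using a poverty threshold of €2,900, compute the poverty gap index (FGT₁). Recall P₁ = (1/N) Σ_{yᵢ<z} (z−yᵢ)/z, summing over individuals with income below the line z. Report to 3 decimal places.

0.520

Below z: 35×€500, 34×€1,600 (q = 69 of N = 85).
Gap ratios (z−y)/z: (2900−500)/2900 = 0.8276 (×35); (2900−1600)/2900 = 0.4483 (×34).
Sum of shortfalls = 44.206897; P₁ averages over all N: 44.206897 / 85 = 0.520.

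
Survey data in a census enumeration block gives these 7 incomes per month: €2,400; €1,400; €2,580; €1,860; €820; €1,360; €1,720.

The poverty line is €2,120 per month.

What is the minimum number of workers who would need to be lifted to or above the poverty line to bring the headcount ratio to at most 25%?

Currently q = 5 of N = 7 are below the line (H = 0.714).
A headcount ratio of at most 25% allows at most ⌊0.25 × 7⌋ = 1 poor workers.
So at least 5 − 1 = 4 must be lifted.

4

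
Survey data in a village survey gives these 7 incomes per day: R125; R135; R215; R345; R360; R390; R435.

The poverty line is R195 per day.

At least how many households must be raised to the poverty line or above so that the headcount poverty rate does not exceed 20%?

2 of the 7 households are poor, so H = 2/7 = 0.286.
A headcount ratio of at most 20% allows at most ⌊0.20 × 7⌋ = 1 poor households.
So at least 2 − 1 = 1 must be lifted.

1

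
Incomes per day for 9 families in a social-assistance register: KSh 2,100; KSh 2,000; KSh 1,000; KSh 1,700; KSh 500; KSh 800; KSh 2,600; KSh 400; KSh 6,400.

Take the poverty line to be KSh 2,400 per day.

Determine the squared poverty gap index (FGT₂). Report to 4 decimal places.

Incomes under z: KSh 400, KSh 500, KSh 800, KSh 1,000, KSh 1,700, KSh 2,000, KSh 2,100 (q = 7 of N = 9).
Relative gaps: (2400−400)/2400 = 0.8333; (2400−500)/2400 = 0.7917; (2400−800)/2400 = 0.6667; (2400−1000)/2400 = 0.5833; (2400−1700)/2400 = 0.2917; (2400−2000)/2400 = 0.1667; (2400−2100)/2400 = 0.1250.
Squared: 0.6944; 0.6267; 0.4444; 0.3403; 0.0851; 0.0278; 0.0156.
Sum = 2.234375; P₂ = 2.234375 / 9 = 0.2483.

0.2483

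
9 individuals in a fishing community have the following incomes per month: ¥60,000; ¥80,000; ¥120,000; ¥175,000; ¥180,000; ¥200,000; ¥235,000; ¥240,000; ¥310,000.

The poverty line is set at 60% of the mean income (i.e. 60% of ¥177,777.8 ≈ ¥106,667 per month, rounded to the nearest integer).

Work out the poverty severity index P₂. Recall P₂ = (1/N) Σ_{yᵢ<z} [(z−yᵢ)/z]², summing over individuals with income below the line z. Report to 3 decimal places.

0.028

Poor units: ¥60,000, ¥80,000 (q = 2 of N = 9).
Gap ratios (z−y)/z: (106667−60000)/106667 = 0.4375; (106667−80000)/106667 = 0.2500.
Squared: 0.1914; 0.0625.
Sum = 0.253909; P₂ = 0.253909 / 9 = 0.028.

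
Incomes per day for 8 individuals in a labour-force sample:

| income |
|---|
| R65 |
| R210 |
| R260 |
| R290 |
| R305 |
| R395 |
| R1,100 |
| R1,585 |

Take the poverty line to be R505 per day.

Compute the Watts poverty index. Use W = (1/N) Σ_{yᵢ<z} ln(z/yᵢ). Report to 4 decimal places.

0.6120

Incomes under z: R65, R210, R260, R290, R305, R395 (q = 6 of N = 8).
ln(z/y) terms: ln(505/65) = 2.0502; ln(505/210) = 0.8775; ln(505/260) = 0.6639; ln(505/290) = 0.5547; ln(505/305) = 0.5042; ln(505/395) = 0.2457.
W = 4.896096 / 8 = 0.6120.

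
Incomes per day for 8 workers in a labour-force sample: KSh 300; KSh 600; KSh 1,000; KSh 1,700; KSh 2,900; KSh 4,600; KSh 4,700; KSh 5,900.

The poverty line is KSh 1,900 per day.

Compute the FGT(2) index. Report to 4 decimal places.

0.1766

Below z: KSh 300, KSh 600, KSh 1,000, KSh 1,700 (q = 4 of N = 8).
Relative gaps: (1900−300)/1900 = 0.8421; (1900−600)/1900 = 0.6842; (1900−1000)/1900 = 0.4737; (1900−1700)/1900 = 0.1053.
Squared: 0.7091; 0.4681; 0.2244; 0.0111.
Sum = 1.412742; P₂ = 1.412742 / 8 = 0.1766.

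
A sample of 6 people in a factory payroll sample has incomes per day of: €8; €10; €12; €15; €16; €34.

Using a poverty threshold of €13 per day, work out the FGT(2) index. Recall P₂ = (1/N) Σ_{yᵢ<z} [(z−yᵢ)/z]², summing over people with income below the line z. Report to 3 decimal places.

0.035

Incomes under z: €8, €10, €12 (q = 3 of N = 6).
Gap ratios (z−y)/z: (13−8)/13 = 0.3846; (13−10)/13 = 0.2308; (13−12)/13 = 0.0769.
Squared: 0.1479; 0.0533; 0.0059.
Sum = 0.207101; P₂ = 0.207101 / 6 = 0.035.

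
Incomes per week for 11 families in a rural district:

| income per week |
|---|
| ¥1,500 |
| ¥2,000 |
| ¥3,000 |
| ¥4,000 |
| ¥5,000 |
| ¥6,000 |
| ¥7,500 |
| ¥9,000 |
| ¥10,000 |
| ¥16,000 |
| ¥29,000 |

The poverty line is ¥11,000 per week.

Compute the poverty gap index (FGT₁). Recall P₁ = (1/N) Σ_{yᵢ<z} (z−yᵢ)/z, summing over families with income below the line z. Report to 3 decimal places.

Below the line: ¥1,500, ¥2,000, ¥3,000, ¥4,000, ¥5,000, ¥6,000, ¥7,500, ¥9,000, ¥10,000 (q = 9 of N = 11).
Relative gaps: (11000−1500)/11000 = 0.8636; (11000−2000)/11000 = 0.8182; (11000−3000)/11000 = 0.7273; (11000−4000)/11000 = 0.6364; (11000−5000)/11000 = 0.5455; (11000−6000)/11000 = 0.4545; (11000−7500)/11000 = 0.3182; (11000−9000)/11000 = 0.1818; (11000−10000)/11000 = 0.0909.
Sum of shortfalls = 4.636364; P₁ averages over all N: 4.636364 / 11 = 0.421.

0.421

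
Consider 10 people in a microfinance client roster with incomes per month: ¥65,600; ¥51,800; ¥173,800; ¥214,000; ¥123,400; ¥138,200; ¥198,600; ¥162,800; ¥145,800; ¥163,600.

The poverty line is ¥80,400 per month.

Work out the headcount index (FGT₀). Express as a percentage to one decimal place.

2 of the 10 people have income below ¥80,400.
H = 2/10 = 20.0%.

20.0%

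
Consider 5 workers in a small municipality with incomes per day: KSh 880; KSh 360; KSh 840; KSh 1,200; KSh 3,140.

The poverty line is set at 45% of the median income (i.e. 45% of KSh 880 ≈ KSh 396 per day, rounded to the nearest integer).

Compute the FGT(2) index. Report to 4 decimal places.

0.0017

Below the line: KSh 360 (q = 1 of N = 5).
Normalized shortfalls: (396−360)/396 = 0.0909.
Squared: 0.0083.
Sum = 0.008264; P₂ = 0.008264 / 5 = 0.0017.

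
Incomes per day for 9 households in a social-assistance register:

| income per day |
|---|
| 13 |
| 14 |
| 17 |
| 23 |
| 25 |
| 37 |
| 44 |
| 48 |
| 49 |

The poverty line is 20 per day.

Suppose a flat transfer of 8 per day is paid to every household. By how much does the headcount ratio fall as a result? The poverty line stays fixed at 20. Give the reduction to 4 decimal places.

Before: below the line — 13, 14, 17; headcount ratio = 0.333333.
After the 8 transfer: below the line — none; headcount ratio = 0.000000.
Reduction = 0.333333 − 0.000000 = 0.3333.

0.3333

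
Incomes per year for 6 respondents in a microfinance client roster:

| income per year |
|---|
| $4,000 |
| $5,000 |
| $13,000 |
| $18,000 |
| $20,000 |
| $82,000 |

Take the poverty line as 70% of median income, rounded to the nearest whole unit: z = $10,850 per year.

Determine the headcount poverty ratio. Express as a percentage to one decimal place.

2 of the 6 respondents have income below $10,850.
H = 2/6 = 33.3%.

33.3%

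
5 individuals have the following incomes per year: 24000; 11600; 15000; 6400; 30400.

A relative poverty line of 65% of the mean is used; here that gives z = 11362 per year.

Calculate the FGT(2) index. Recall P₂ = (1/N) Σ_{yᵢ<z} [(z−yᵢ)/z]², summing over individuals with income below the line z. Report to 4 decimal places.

Incomes under z: 6400 (q = 1 of N = 5).
Gap ratios (z−y)/z: (11362−6400)/11362 = 0.4367.
Squared: 0.1907.
Sum = 0.190723; P₂ = 0.190723 / 5 = 0.0381.

0.0381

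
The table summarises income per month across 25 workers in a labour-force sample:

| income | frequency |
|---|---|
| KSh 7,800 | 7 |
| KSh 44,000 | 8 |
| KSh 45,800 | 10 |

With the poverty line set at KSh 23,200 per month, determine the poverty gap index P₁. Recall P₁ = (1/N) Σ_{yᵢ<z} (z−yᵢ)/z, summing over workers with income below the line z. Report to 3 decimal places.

0.186

Incomes under z: 7×KSh 7,800 (q = 7 of N = 25).
Shortfall ratios: (23200−7800)/23200 = 0.6638 (×7).
Σ = 4.646552. Dividing by the full population N = 25 gives P₁ = 0.186.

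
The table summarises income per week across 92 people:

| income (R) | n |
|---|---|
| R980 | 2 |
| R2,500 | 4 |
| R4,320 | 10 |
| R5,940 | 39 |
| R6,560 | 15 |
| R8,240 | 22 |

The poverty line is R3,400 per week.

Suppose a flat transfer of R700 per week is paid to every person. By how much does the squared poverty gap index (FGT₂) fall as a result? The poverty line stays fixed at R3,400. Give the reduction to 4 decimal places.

0.0083

Before: below the line — 2×R980, 4×R2,500; squared poverty gap index (FGT₂) = 0.014060.
After the R700 transfer: below the line — 2×R1,680, 4×R3,200; squared poverty gap index (FGT₂) = 0.005714.
Reduction = 0.014060 − 0.005714 = 0.0083.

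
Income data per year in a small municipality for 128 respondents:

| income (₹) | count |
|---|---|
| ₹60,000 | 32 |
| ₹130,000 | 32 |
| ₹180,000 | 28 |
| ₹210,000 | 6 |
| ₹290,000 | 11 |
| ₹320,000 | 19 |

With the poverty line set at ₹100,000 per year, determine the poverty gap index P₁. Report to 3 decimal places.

0.100

Incomes under z: 32×₹60,000 (q = 32 of N = 128).
Gap ratios (z−y)/z: (100000−60000)/100000 = 0.4000 (×32).
Sum of shortfalls = 12.800000; P₁ averages over all N: 12.800000 / 128 = 0.100.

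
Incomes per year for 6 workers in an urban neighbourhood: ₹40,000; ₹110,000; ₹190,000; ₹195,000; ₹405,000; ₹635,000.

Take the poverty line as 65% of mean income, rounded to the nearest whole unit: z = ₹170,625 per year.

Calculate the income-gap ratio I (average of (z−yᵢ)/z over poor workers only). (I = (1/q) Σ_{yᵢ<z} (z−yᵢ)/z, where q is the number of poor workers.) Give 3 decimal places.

0.560

Poor units: ₹40,000, ₹110,000 (q = 2 of N = 6).
Relative gaps: 0.7656, 0.3553; sum = 1.120879.
The income-gap ratio divides by q (the poor only): 1.120879 / 2 = 0.560.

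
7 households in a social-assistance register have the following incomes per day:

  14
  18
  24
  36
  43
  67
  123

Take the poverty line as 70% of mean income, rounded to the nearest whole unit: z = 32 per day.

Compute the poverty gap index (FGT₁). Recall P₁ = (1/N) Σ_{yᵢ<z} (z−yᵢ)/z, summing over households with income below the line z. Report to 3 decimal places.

0.179

Below the line: 14, 18, 24 (q = 3 of N = 7).
Gap ratios (z−y)/z: (32−14)/32 = 0.5625; (32−18)/32 = 0.4375; (32−24)/32 = 0.2500.
Σ = 1.250000. Dividing by the full population N = 7 gives P₁ = 0.179.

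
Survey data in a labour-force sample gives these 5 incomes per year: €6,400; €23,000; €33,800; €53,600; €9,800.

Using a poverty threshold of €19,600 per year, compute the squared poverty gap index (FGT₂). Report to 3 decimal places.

Poor units: €6,400, €9,800 (q = 2 of N = 5).
Gap ratios (z−y)/z: (19600−6400)/19600 = 0.6735; (19600−9800)/19600 = 0.5000.
Squared: 0.4536; 0.2500.
Sum = 0.703561; P₂ = 0.703561 / 5 = 0.141.

0.141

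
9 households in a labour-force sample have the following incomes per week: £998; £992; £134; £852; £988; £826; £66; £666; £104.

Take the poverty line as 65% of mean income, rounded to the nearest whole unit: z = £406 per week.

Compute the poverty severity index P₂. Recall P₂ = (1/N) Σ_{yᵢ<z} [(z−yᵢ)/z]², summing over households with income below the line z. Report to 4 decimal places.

0.1893

Below the line: £66, £104, £134 (q = 3 of N = 9).
Gap ratios (z−y)/z: (406−66)/406 = 0.8374; (406−104)/406 = 0.7438; (406−134)/406 = 0.6700.
Squared: 0.7013; 0.5533; 0.4488.
Sum = 1.703439; P₂ = 1.703439 / 9 = 0.1893.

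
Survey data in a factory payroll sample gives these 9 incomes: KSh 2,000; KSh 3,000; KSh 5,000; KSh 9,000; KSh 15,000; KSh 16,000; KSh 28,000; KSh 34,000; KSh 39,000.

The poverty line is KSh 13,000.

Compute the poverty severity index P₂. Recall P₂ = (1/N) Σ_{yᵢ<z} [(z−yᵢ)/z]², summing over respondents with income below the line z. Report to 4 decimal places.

0.1979

Below z: KSh 2,000, KSh 3,000, KSh 5,000, KSh 9,000 (q = 4 of N = 9).
Gap ratios (z−y)/z: (13000−2000)/13000 = 0.8462; (13000−3000)/13000 = 0.7692; (13000−5000)/13000 = 0.6154; (13000−9000)/13000 = 0.3077.
Squared: 0.7160; 0.5917; 0.3787; 0.0947.
Sum = 1.781065; P₂ = 1.781065 / 9 = 0.1979.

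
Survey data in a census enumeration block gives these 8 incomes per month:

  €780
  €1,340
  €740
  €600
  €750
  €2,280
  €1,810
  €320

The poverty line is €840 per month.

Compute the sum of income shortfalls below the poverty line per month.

Below the line: €320, €600, €740, €750, €780 (q = 5 of N = 8).
Individual gaps: 840−320 = 520; 840−600 = 240; 840−740 = 100; 840−750 = 90; 840−780 = 60.
Aggregate gap = €1,010.

€1,010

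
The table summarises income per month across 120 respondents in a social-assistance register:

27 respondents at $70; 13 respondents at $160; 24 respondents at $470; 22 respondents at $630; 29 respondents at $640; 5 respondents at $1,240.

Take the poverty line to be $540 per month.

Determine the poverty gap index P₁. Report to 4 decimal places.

Incomes under z: 27×$70, 13×$160, 24×$470 (q = 64 of N = 120).
Gap ratios (z−y)/z: (540−70)/540 = 0.8704 (×27); (540−160)/540 = 0.7037 (×13); (540−470)/540 = 0.1296 (×24).
Σ = 35.759259. Dividing by the full population N = 120 gives P₁ = 0.2980.

0.2980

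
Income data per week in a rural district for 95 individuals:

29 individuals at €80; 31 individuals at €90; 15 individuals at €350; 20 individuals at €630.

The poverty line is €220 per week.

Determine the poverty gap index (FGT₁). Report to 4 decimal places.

0.3871

Below the line: 29×€80, 31×€90 (q = 60 of N = 95).
Normalized shortfalls: (220−80)/220 = 0.6364 (×29); (220−90)/220 = 0.5909 (×31).
Σ = 36.772727. Dividing by the full population N = 95 gives P₁ = 0.3871.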